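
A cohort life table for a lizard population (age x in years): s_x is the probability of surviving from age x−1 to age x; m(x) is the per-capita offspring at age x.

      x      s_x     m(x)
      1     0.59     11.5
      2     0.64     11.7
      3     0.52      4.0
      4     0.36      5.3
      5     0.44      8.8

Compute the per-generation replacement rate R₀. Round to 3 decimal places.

12.637

Survivorship from birth: l_x = s_1·s_2·…·s_x.
  l_1 = 0.59000
  l_2 = 0.37760
  l_3 = 0.19635
  l_4 = 0.07069
  l_5 = 0.03110
R₀ = Σ l_x m(x):
  age 1: 0.59000 × 11.5 = 6.7850
  age 2: 0.37760 × 11.7 = 4.4179
  age 3: 0.19635 × 4.0 = 0.7854
  age 4: 0.07069 × 5.3 = 0.3747
  age 5: 0.03110 × 8.8 = 0.2737
R₀ = 6.7850 + 4.4179 + 0.7854 + 0.3747 + 0.2737 = 12.6367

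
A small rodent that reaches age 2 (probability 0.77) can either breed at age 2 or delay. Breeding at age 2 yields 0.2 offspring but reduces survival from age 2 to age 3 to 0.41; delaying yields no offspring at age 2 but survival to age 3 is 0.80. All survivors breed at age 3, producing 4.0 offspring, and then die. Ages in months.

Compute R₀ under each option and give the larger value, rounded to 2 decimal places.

2.46

breed at age 2: R₀ = 0.77 × (0.2 + 0.41 × 4.0) = 0.77 × 1.8400 = 1.4168
delay to age 3: R₀ = 0.77 × (0.80 × 4.0) = 0.77 × 3.2000 = 2.4640
Higher: delay to age 3 (2.4640).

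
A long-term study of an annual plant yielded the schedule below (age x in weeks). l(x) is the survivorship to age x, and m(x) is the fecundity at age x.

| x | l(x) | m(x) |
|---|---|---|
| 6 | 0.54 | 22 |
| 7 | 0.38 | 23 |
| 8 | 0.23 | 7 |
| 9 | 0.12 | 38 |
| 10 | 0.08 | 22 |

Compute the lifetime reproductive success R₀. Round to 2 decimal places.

28.55

R₀ = Σ l(x) m(x):
  age 6: 0.54 × 22 = 11.8800
  age 7: 0.38 × 23 = 8.7400
  age 8: 0.23 × 7 = 1.6100
  age 9: 0.12 × 38 = 4.5600
  age 10: 0.08 × 22 = 1.7600
R₀ = 11.8800 + 8.7400 + 1.6100 + 4.5600 + 1.7600 = 28.5500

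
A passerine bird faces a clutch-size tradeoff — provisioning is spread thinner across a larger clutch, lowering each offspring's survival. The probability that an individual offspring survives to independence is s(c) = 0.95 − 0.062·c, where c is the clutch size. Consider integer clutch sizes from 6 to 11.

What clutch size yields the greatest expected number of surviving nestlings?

8

Expected surviving nestlings = c × s(c):
  c=6: 6 × 0.578 = 3.468
  c=7: 7 × 0.516 = 3.612
  c=8: 8 × 0.454 = 3.632
  c=9: 9 × 0.392 = 3.528
  c=10: 10 × 0.330 = 3.300
  c=11: 11 × 0.268 = 2.948
Maximum at c = 8 (3.632 surviving nestlings).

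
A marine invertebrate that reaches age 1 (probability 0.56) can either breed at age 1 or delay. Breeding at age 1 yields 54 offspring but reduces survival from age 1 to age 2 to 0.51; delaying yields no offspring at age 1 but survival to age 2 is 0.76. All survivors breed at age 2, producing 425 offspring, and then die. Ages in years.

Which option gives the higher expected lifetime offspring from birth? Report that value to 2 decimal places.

breed at age 1: R₀ = 0.56 × (54 + 0.51 × 425) = 0.56 × 270.7500 = 151.6200
delay to age 2: R₀ = 0.56 × (0.76 × 425) = 0.56 × 323.0000 = 180.8800
Higher: delay to age 2 (180.8800).

180.88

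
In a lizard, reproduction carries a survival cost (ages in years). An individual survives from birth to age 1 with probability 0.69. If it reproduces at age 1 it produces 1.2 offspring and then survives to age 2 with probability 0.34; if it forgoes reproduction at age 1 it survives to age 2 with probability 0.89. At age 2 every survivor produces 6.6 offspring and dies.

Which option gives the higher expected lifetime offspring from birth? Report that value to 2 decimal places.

breed at age 1: R₀ = 0.69 × (1.2 + 0.34 × 6.6) = 0.69 × 3.4440 = 2.3764
delay to age 2: R₀ = 0.69 × (0.89 × 6.6) = 0.69 × 5.8740 = 4.0531
Higher: delay to age 2 (4.0531).

4.05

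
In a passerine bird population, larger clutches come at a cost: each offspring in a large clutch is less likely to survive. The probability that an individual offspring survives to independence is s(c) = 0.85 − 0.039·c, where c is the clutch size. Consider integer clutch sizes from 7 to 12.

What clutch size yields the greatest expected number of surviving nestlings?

11

Expected surviving nestlings = c × s(c):
  c=7: 7 × 0.577 = 4.039
  c=8: 8 × 0.538 = 4.304
  c=9: 9 × 0.499 = 4.491
  c=10: 10 × 0.460 = 4.600
  c=11: 11 × 0.421 = 4.631
  c=12: 12 × 0.382 = 4.584
Maximum at c = 11 (4.631 surviving nestlings).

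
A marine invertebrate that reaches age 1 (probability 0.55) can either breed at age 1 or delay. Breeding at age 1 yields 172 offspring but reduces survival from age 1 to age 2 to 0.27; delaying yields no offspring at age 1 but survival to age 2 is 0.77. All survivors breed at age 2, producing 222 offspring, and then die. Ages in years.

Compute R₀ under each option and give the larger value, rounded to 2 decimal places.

breed at age 1: R₀ = 0.55 × (172 + 0.27 × 222) = 0.55 × 231.9400 = 127.5670
delay to age 2: R₀ = 0.55 × (0.77 × 222) = 0.55 × 170.9400 = 94.0170
Higher: breed at age 1 (127.5670).

127.57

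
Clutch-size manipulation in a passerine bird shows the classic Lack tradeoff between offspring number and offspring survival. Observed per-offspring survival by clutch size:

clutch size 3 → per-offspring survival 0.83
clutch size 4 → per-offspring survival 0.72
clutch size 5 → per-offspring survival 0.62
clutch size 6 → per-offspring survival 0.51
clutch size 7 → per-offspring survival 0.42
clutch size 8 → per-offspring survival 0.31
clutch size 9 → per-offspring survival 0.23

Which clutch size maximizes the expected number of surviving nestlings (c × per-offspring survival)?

Expected surviving nestlings = c × s(c):
  c=3: 3 × 0.83 = 2.490
  c=4: 4 × 0.72 = 2.880
  c=5: 5 × 0.62 = 3.100
  c=6: 6 × 0.51 = 3.060
  c=7: 7 × 0.42 = 2.940
  c=8: 8 × 0.31 = 2.480
  c=9: 9 × 0.23 = 2.070
Maximum at c = 5 (3.100 surviving nestlings).

5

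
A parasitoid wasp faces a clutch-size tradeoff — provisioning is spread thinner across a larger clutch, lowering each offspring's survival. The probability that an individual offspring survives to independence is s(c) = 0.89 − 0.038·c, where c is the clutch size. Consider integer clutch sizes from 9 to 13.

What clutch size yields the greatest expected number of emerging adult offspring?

Expected emerging adult offspring = c × s(c):
  c=9: 9 × 0.548 = 4.932
  c=10: 10 × 0.510 = 5.100
  c=11: 11 × 0.472 = 5.192
  c=12: 12 × 0.434 = 5.208
  c=13: 13 × 0.396 = 5.148
Maximum at c = 12 (5.208 emerging adult offspring).

12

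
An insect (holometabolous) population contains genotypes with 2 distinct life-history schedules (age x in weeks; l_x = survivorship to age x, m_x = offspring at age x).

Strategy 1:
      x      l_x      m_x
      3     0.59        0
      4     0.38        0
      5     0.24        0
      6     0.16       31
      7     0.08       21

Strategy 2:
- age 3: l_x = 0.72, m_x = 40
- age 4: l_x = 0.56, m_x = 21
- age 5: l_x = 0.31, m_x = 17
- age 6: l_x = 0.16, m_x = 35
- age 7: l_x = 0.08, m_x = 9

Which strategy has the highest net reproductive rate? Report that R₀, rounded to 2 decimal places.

52.15

Strategy 1: R₀ = 0.59×0 + 0.38×0 + 0.24×0 + 0.16×31 + 0.08×21 = 6.6400
Strategy 2: R₀ = 0.72×40 + 0.56×21 + 0.31×17 + 0.16×35 + 0.08×9 = 52.1500
Highest R₀: strategy 2 with 52.1500.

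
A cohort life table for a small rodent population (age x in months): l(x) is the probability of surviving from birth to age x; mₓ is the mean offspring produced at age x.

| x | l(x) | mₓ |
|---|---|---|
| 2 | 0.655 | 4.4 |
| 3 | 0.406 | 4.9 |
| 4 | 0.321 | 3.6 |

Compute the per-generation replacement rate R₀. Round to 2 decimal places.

6.03

R₀ = Σ l(x) mₓ:
  age 2: 0.655 × 4.4 = 2.8820
  age 3: 0.406 × 4.9 = 1.9894
  age 4: 0.321 × 3.6 = 1.1556
R₀ = 2.8820 + 1.9894 + 1.1556 = 6.0270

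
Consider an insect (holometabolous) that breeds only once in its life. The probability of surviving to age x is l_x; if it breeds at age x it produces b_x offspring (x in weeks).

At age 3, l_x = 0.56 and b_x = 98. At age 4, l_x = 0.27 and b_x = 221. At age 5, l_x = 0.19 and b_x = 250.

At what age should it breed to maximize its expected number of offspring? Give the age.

4

Expected offspring if breeding at age x = l_x × b_x:
  age 3: 0.56 × 98 = 54.880
  age 4: 0.27 × 221 = 59.670
  age 5: 0.19 × 250 = 47.500
Maximum at age 4 (59.670).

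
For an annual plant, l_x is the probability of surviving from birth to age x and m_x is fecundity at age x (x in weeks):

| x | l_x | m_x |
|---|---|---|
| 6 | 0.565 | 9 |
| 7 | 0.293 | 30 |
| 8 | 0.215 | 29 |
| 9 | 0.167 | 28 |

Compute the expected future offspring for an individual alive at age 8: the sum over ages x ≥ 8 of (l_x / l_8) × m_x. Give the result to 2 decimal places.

50.75

l_8 = 0.215. Conditional survival from age 8 to x is l_x / l_8.
  x=8: (0.215/0.215) × 29 = 29.0000
  x=9: (0.167/0.215) × 28 = 21.7488
Sum = 29.0000 + 21.7488 = 50.7488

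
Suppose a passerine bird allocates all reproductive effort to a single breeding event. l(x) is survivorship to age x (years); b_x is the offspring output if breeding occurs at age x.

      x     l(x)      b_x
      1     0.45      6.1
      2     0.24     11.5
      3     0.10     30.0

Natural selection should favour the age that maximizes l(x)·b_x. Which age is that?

Expected offspring if breeding at age x = l(x) × b_x:
  age 1: 0.45 × 6.1 = 2.745
  age 2: 0.24 × 11.5 = 2.760
  age 3: 0.10 × 30.0 = 3.000
Maximum at age 3 (3.000).

3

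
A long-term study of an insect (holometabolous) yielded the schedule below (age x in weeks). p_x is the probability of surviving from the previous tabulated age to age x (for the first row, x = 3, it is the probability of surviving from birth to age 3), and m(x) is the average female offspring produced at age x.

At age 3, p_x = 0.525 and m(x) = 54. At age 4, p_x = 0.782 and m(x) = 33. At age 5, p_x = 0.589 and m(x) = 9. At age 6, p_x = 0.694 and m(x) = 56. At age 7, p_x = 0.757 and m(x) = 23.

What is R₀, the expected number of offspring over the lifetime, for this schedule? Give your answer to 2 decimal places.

Survivorship from birth: l_x = p_3·p_4·…·p_x.
  l_3 = 0.52500
  l_4 = 0.41055
  l_5 = 0.24181
  l_6 = 0.16782
  l_7 = 0.12704
R₀ = Σ l_x m(x):
  age 3: 0.52500 × 54 = 28.3500
  age 4: 0.41055 × 33 = 13.5482
  age 5: 0.24181 × 9 = 2.1763
  age 6: 0.16782 × 56 = 9.3979
  age 7: 0.12704 × 23 = 2.9219
R₀ = 28.3500 + 13.5482 + 2.1763 + 9.3979 + 2.9219 = 56.3943

56.39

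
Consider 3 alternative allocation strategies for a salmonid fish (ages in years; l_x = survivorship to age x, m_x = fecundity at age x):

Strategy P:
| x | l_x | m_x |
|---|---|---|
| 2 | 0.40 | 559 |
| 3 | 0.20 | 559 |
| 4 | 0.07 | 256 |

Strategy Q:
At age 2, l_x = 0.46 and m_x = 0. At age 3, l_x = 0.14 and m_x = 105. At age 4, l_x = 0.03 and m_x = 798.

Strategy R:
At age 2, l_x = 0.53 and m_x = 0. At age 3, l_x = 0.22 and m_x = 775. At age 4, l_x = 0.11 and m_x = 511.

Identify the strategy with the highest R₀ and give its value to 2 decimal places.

Strategy P: R₀ = 0.40×559 + 0.20×559 + 0.07×256 = 353.3200
Strategy Q: R₀ = 0.46×0 + 0.14×105 + 0.03×798 = 38.6400
Strategy R: R₀ = 0.53×0 + 0.22×775 + 0.11×511 = 226.7100
Highest R₀: strategy P with 353.3200.

353.32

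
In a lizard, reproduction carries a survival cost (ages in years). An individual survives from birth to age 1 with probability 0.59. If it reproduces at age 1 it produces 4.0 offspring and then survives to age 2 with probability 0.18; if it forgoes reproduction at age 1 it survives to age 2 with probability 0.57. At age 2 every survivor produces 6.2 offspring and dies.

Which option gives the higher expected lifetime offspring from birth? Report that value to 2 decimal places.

3.02

breed at age 1: R₀ = 0.59 × (4.0 + 0.18 × 6.2) = 0.59 × 5.1160 = 3.0184
delay to age 2: R₀ = 0.59 × (0.57 × 6.2) = 0.59 × 3.5340 = 2.0851
Higher: breed at age 1 (3.0184).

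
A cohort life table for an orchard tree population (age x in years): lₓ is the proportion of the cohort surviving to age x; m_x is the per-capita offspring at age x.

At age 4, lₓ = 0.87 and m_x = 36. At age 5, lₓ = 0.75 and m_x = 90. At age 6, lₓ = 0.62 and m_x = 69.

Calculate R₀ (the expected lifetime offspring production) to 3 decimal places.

R₀ = Σ lₓ m_x:
  age 4: 0.87 × 36 = 31.3200
  age 5: 0.75 × 90 = 67.5000
  age 6: 0.62 × 69 = 42.7800
R₀ = 31.3200 + 67.5000 + 42.7800 = 141.6000

141.600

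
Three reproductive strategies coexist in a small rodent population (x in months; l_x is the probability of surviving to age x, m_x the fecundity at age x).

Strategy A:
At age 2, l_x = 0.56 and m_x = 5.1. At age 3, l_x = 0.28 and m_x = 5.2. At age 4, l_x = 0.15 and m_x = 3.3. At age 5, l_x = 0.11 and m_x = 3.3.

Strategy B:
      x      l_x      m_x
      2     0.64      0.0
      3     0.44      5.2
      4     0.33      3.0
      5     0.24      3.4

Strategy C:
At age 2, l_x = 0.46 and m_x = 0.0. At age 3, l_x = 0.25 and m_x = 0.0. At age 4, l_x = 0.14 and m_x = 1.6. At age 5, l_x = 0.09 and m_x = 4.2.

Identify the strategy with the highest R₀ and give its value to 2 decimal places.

Strategy A: R₀ = 0.56×5.1 + 0.28×5.2 + 0.15×3.3 + 0.11×3.3 = 5.1700
Strategy B: R₀ = 0.64×0.0 + 0.44×5.2 + 0.33×3.0 + 0.24×3.4 = 4.0940
Strategy C: R₀ = 0.46×0.0 + 0.25×0.0 + 0.14×1.6 + 0.09×4.2 = 0.6020
Highest R₀: strategy A with 5.1700.

5.17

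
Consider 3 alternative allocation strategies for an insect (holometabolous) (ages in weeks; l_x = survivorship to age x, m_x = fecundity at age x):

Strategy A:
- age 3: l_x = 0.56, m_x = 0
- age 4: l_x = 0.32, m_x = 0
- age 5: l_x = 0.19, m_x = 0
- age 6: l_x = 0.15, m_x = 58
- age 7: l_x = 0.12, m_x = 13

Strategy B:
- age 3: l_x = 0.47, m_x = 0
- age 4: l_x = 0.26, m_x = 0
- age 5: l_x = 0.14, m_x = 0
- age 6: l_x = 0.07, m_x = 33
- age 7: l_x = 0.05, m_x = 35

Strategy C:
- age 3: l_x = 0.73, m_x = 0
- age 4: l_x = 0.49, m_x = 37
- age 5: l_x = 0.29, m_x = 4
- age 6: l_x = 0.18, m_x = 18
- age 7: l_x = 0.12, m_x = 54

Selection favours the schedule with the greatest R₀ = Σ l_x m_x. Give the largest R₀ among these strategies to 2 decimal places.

Strategy A: R₀ = 0.56×0 + 0.32×0 + 0.19×0 + 0.15×58 + 0.12×13 = 10.2600
Strategy B: R₀ = 0.47×0 + 0.26×0 + 0.14×0 + 0.07×33 + 0.05×35 = 4.0600
Strategy C: R₀ = 0.73×0 + 0.49×37 + 0.29×4 + 0.18×18 + 0.12×54 = 29.0100
Highest R₀: strategy C with 29.0100.

29.01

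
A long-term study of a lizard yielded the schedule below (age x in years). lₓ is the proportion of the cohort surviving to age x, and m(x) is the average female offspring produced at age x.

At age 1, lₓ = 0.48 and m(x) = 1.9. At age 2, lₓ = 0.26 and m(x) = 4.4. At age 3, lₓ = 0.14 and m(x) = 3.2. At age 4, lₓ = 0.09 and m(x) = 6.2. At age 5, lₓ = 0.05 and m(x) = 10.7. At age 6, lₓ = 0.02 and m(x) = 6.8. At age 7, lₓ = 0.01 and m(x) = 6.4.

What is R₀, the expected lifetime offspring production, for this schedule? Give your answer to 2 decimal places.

R₀ = Σ lₓ m(x):
  age 1: 0.48 × 1.9 = 0.9120
  age 2: 0.26 × 4.4 = 1.1440
  age 3: 0.14 × 3.2 = 0.4480
  age 4: 0.09 × 6.2 = 0.5580
  age 5: 0.05 × 10.7 = 0.5350
  age 6: 0.02 × 6.8 = 0.1360
  age 7: 0.01 × 6.4 = 0.0640
R₀ = 0.9120 + 1.1440 + 0.4480 + 0.5580 + 0.5350 + 0.1360 + 0.0640 = 3.7970

3.80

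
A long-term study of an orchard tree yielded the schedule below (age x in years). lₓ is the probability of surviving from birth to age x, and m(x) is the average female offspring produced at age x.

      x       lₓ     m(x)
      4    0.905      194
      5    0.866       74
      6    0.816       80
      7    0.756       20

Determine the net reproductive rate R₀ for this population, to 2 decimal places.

R₀ = Σ lₓ m(x):
  age 4: 0.905 × 194 = 175.5700
  age 5: 0.866 × 74 = 64.0840
  age 6: 0.816 × 80 = 65.2800
  age 7: 0.756 × 20 = 15.1200
R₀ = 175.5700 + 64.0840 + 65.2800 + 15.1200 = 320.0540

320.05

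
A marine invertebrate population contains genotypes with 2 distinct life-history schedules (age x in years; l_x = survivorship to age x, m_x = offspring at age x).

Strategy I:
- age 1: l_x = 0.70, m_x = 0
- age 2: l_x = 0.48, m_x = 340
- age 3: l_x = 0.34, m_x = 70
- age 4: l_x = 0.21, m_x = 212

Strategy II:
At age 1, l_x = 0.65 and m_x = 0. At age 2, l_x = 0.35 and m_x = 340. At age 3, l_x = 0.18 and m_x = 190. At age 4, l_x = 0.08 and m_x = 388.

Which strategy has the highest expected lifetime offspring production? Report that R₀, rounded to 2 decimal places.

231.52

Strategy I: R₀ = 0.70×0 + 0.48×340 + 0.34×70 + 0.21×212 = 231.5200
Strategy II: R₀ = 0.65×0 + 0.35×340 + 0.18×190 + 0.08×388 = 184.2400
Highest R₀: strategy I with 231.5200.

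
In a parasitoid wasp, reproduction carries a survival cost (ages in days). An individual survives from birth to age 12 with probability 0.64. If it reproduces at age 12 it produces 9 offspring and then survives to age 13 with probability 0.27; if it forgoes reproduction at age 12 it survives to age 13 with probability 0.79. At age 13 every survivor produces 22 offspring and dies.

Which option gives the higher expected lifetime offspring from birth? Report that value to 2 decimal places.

11.12

breed at age 12: R₀ = 0.64 × (9 + 0.27 × 22) = 0.64 × 14.9400 = 9.5616
delay to age 13: R₀ = 0.64 × (0.79 × 22) = 0.64 × 17.3800 = 11.1232
Higher: delay to age 13 (11.1232).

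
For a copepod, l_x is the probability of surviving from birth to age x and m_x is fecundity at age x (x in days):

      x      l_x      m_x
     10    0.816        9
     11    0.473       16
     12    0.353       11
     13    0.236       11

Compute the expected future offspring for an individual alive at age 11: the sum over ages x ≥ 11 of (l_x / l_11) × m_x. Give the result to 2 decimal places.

l_11 = 0.473. Conditional survival from age 11 to x is l_x / l_11.
  x=11: (0.473/0.473) × 16 = 16.0000
  x=12: (0.353/0.473) × 11 = 8.2093
  x=13: (0.236/0.473) × 11 = 5.4884
Sum = 16.0000 + 8.2093 + 5.4884 = 29.6977

29.70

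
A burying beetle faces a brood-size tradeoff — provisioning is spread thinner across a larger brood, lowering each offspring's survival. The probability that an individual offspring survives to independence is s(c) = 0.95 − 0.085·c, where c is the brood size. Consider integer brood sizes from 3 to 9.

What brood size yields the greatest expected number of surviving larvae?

Expected surviving larvae = c × s(c):
  c=3: 3 × 0.695 = 2.085
  c=4: 4 × 0.610 = 2.440
  c=5: 5 × 0.525 = 2.625
  c=6: 6 × 0.440 = 2.640
  c=7: 7 × 0.355 = 2.485
  c=8: 8 × 0.270 = 2.160
  c=9: 9 × 0.185 = 1.665
Maximum at c = 6 (2.640 surviving larvae).

6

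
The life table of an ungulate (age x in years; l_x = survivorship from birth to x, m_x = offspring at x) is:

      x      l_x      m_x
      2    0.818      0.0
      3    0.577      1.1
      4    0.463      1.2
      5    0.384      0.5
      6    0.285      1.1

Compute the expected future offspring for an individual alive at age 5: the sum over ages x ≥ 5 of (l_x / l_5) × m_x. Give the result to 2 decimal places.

l_5 = 0.384. Conditional survival from age 5 to x is l_x / l_5.
  x=5: (0.384/0.384) × 0.5 = 0.5000
  x=6: (0.285/0.384) × 1.1 = 0.8164
Sum = 0.5000 + 0.8164 = 1.3164

1.32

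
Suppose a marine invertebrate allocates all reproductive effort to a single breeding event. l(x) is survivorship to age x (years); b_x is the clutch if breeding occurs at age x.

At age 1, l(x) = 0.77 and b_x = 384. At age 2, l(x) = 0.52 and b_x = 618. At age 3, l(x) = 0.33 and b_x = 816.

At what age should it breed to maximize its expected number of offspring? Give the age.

Expected offspring if breeding at age x = l(x) × b_x:
  age 1: 0.77 × 384 = 295.680
  age 2: 0.52 × 618 = 321.360
  age 3: 0.33 × 816 = 269.280
Maximum at age 2 (321.360).

2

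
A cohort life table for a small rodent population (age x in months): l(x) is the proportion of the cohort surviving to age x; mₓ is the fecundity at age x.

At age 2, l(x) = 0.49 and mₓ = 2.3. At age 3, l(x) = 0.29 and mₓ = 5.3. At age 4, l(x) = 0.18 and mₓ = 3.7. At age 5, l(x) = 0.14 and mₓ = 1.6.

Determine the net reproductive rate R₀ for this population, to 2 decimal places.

R₀ = Σ l(x) mₓ:
  age 2: 0.49 × 2.3 = 1.1270
  age 3: 0.29 × 5.3 = 1.5370
  age 4: 0.18 × 3.7 = 0.6660
  age 5: 0.14 × 1.6 = 0.2240
R₀ = 1.1270 + 1.5370 + 0.6660 + 0.2240 = 3.5540

3.55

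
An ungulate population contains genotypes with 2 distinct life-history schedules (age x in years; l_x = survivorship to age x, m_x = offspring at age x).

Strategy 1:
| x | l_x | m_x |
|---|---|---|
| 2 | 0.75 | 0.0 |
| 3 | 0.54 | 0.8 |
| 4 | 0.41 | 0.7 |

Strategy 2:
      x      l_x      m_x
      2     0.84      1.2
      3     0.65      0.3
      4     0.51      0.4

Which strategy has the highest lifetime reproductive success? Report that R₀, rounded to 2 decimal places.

1.41

Strategy 1: R₀ = 0.75×0.0 + 0.54×0.8 + 0.41×0.7 = 0.7190
Strategy 2: R₀ = 0.84×1.2 + 0.65×0.3 + 0.51×0.4 = 1.4070
Highest R₀: strategy 2 with 1.4070.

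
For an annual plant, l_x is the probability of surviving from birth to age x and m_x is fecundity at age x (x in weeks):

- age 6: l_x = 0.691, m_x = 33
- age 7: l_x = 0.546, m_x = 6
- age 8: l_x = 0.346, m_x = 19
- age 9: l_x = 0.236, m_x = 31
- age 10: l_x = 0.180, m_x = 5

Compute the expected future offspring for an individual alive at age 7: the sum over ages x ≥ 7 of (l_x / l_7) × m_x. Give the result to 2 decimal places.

l_7 = 0.546. Conditional survival from age 7 to x is l_x / l_7.
  x=7: (0.546/0.546) × 6 = 6.0000
  x=8: (0.346/0.546) × 19 = 12.0403
  x=9: (0.236/0.546) × 31 = 13.3993
  x=10: (0.180/0.546) × 5 = 1.6484
Sum = 6.0000 + 12.0403 + 13.3993 + 1.6484 = 33.0879

33.09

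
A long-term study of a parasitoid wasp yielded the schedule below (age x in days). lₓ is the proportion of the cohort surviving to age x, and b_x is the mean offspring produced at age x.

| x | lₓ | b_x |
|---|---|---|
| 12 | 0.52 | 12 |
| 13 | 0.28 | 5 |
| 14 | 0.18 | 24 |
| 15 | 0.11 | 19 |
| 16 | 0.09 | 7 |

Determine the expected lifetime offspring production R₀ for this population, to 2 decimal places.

14.68

R₀ = Σ lₓ b_x:
  age 12: 0.52 × 12 = 6.2400
  age 13: 0.28 × 5 = 1.4000
  age 14: 0.18 × 24 = 4.3200
  age 15: 0.11 × 19 = 2.0900
  age 16: 0.09 × 7 = 0.6300
R₀ = 6.2400 + 1.4000 + 4.3200 + 2.0900 + 0.6300 = 14.6800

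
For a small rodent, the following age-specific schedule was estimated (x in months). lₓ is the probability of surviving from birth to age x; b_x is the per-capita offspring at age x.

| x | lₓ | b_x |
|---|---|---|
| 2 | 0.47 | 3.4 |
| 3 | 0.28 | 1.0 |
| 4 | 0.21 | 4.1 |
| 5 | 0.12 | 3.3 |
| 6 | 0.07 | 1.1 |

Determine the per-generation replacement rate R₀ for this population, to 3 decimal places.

3.212

R₀ = Σ lₓ b_x:
  age 2: 0.47 × 3.4 = 1.5980
  age 3: 0.28 × 1.0 = 0.2800
  age 4: 0.21 × 4.1 = 0.8610
  age 5: 0.12 × 3.3 = 0.3960
  age 6: 0.07 × 1.1 = 0.0770
R₀ = 1.5980 + 0.2800 + 0.8610 + 0.3960 + 0.0770 = 3.2120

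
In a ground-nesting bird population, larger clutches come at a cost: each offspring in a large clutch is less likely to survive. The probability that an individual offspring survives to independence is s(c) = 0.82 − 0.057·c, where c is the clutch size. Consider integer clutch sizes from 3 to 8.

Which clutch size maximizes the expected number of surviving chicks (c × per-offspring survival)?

Expected surviving chicks = c × s(c):
  c=3: 3 × 0.649 = 1.947
  c=4: 4 × 0.592 = 2.368
  c=5: 5 × 0.535 = 2.675
  c=6: 6 × 0.478 = 2.868
  c=7: 7 × 0.421 = 2.947
  c=8: 8 × 0.364 = 2.912
Maximum at c = 7 (2.947 surviving chicks).

7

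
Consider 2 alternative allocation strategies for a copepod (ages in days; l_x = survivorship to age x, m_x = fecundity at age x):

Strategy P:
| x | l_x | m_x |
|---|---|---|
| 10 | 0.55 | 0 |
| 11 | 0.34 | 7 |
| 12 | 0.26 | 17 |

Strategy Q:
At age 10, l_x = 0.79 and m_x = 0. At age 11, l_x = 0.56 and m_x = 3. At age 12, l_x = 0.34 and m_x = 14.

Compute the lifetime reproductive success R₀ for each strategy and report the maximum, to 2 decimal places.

Strategy P: R₀ = 0.55×0 + 0.34×7 + 0.26×17 = 6.8000
Strategy Q: R₀ = 0.79×0 + 0.56×3 + 0.34×14 = 6.4400
Highest R₀: strategy P with 6.8000.

6.80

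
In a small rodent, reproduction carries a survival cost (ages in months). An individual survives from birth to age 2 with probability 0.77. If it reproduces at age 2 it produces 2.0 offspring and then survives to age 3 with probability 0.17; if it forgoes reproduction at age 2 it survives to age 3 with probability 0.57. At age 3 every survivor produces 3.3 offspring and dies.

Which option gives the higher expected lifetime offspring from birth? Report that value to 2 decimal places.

1.97

breed at age 2: R₀ = 0.77 × (2.0 + 0.17 × 3.3) = 0.77 × 2.5610 = 1.9720
delay to age 3: R₀ = 0.77 × (0.57 × 3.3) = 0.77 × 1.8810 = 1.4484
Higher: breed at age 2 (1.9720).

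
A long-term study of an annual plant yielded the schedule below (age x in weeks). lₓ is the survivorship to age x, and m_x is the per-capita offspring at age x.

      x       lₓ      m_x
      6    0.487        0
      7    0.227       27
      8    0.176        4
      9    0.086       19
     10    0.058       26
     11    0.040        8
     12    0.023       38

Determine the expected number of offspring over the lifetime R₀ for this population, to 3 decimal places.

11.169

R₀ = Σ lₓ m_x:
  age 6: 0.487 × 0 = 0.0000
  age 7: 0.227 × 27 = 6.1290
  age 8: 0.176 × 4 = 0.7040
  age 9: 0.086 × 19 = 1.6340
  age 10: 0.058 × 26 = 1.5080
  age 11: 0.040 × 8 = 0.3200
  age 12: 0.023 × 38 = 0.8740
R₀ = 0.0000 + 6.1290 + 0.7040 + 1.6340 + 1.5080 + 0.3200 + 0.8740 = 11.1690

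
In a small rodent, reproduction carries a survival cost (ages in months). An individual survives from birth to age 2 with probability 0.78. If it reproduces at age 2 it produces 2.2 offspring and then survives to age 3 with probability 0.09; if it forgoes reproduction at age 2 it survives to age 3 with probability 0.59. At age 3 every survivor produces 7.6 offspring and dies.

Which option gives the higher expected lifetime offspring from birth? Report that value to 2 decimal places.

3.50

breed at age 2: R₀ = 0.78 × (2.2 + 0.09 × 7.6) = 0.78 × 2.8840 = 2.2495
delay to age 3: R₀ = 0.78 × (0.59 × 7.6) = 0.78 × 4.4840 = 3.4975
Higher: delay to age 3 (3.4975).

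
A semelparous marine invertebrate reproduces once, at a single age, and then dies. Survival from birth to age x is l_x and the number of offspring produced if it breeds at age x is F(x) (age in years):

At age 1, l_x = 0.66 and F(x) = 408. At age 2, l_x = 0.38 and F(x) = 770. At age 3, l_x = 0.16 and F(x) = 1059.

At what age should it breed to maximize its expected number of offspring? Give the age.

Expected offspring if breeding at age x = l_x × F(x):
  age 1: 0.66 × 408 = 269.280
  age 2: 0.38 × 770 = 292.600
  age 3: 0.16 × 1059 = 169.440
Maximum at age 2 (292.600).

2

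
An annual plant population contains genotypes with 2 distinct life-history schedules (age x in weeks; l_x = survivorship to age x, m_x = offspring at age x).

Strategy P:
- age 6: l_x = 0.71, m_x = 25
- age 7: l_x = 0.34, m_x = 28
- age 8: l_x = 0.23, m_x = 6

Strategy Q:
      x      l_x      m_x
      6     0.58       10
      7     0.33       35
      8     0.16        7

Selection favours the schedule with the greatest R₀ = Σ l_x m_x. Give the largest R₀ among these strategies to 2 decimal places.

Strategy P: R₀ = 0.71×25 + 0.34×28 + 0.23×6 = 28.6500
Strategy Q: R₀ = 0.58×10 + 0.33×35 + 0.16×7 = 18.4700
Highest R₀: strategy P with 28.6500.

28.65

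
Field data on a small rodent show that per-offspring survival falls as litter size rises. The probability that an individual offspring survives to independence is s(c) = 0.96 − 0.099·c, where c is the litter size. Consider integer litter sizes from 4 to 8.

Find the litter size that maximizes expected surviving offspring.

5

Expected surviving offspring = c × s(c):
  c=4: 4 × 0.564 = 2.256
  c=5: 5 × 0.465 = 2.325
  c=6: 6 × 0.366 = 2.196
  c=7: 7 × 0.267 = 1.869
  c=8: 8 × 0.168 = 1.344
Maximum at c = 5 (2.325 surviving offspring).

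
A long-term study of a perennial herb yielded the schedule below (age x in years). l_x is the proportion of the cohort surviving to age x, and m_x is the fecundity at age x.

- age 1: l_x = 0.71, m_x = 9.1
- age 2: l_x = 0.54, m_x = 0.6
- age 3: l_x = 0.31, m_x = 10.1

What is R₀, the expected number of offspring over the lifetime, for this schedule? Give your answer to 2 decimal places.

9.92

R₀ = Σ l_x m_x:
  age 1: 0.71 × 9.1 = 6.4610
  age 2: 0.54 × 0.6 = 0.3240
  age 3: 0.31 × 10.1 = 3.1310
R₀ = 6.4610 + 0.3240 + 3.1310 = 9.9160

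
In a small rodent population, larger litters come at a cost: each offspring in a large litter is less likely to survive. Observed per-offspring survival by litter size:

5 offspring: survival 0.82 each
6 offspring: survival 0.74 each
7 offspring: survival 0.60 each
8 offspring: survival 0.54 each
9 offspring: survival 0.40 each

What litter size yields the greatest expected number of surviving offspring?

Expected surviving offspring = c × s(c):
  c=5: 5 × 0.82 = 4.100
  c=6: 6 × 0.74 = 4.440
  c=7: 7 × 0.60 = 4.200
  c=8: 8 × 0.54 = 4.320
  c=9: 9 × 0.40 = 3.600
Maximum at c = 6 (4.440 surviving offspring).

6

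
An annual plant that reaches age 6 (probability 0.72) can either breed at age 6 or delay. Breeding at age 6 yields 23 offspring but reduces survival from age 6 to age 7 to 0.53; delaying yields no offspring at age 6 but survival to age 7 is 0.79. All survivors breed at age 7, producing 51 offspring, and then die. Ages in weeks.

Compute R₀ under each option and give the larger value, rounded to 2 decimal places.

breed at age 6: R₀ = 0.72 × (23 + 0.53 × 51) = 0.72 × 50.0300 = 36.0216
delay to age 7: R₀ = 0.72 × (0.79 × 51) = 0.72 × 40.2900 = 29.0088
Higher: breed at age 6 (36.0216).

36.02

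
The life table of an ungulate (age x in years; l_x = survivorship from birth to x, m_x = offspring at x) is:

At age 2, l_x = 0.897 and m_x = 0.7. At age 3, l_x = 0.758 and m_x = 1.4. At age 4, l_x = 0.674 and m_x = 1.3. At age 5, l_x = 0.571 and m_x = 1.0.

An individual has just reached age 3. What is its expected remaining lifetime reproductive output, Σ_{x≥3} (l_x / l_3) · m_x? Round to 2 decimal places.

3.31

l_3 = 0.758. Conditional survival from age 3 to x is l_x / l_3.
  x=3: (0.758/0.758) × 1.4 = 1.4000
  x=4: (0.674/0.758) × 1.3 = 1.1559
  x=5: (0.571/0.758) × 1.0 = 0.7533
Sum = 1.4000 + 1.1559 + 0.7533 = 3.3092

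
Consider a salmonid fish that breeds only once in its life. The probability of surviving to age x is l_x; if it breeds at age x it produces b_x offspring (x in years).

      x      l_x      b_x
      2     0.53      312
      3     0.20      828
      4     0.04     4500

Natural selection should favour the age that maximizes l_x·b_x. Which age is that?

Expected offspring if breeding at age x = l_x × b_x:
  age 2: 0.53 × 312 = 165.360
  age 3: 0.20 × 828 = 165.600
  age 4: 0.04 × 4500 = 180.000
Maximum at age 4 (180.000).

4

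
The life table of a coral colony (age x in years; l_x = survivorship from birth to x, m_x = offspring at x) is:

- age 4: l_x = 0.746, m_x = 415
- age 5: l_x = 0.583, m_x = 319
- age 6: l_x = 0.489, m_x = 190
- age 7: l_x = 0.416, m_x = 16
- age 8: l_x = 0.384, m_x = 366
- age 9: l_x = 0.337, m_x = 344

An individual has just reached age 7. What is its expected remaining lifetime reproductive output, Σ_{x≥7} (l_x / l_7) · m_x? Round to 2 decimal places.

l_7 = 0.416. Conditional survival from age 7 to x is l_x / l_7.
  x=7: (0.416/0.416) × 16 = 16.0000
  x=8: (0.384/0.416) × 366 = 337.8462
  x=9: (0.337/0.416) × 344 = 278.6731
Sum = 16.0000 + 337.8462 + 278.6731 = 632.5192

632.52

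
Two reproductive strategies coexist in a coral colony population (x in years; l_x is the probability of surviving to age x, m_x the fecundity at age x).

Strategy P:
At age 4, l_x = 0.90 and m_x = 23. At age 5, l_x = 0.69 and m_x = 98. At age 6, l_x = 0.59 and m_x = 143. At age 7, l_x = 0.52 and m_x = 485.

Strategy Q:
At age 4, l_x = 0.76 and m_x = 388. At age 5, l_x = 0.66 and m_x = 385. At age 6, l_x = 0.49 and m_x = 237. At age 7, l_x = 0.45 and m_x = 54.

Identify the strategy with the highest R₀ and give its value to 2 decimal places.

Strategy P: R₀ = 0.90×23 + 0.69×98 + 0.59×143 + 0.52×485 = 424.8900
Strategy Q: R₀ = 0.76×388 + 0.66×385 + 0.49×237 + 0.45×54 = 689.4100
Highest R₀: strategy Q with 689.4100.

689.41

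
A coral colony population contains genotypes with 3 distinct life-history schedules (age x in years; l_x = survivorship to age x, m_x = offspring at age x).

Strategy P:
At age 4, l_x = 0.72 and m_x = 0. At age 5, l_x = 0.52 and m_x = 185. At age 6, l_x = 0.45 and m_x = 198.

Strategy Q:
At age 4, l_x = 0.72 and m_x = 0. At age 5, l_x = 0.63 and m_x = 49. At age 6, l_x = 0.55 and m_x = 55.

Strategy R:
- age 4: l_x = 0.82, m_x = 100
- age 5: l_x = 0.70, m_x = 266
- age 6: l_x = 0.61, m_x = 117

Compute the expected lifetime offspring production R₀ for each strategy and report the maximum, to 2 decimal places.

339.57

Strategy P: R₀ = 0.72×0 + 0.52×185 + 0.45×198 = 185.3000
Strategy Q: R₀ = 0.72×0 + 0.63×49 + 0.55×55 = 61.1200
Strategy R: R₀ = 0.82×100 + 0.70×266 + 0.61×117 = 339.5700
Highest R₀: strategy R with 339.5700.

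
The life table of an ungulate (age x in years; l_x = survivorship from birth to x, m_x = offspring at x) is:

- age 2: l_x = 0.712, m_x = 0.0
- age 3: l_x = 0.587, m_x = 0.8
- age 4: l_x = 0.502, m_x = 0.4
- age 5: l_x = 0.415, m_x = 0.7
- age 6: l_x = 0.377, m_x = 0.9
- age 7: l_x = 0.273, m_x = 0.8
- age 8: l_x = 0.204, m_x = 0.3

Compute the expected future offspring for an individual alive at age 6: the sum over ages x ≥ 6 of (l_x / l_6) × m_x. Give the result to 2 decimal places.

l_6 = 0.377. Conditional survival from age 6 to x is l_x / l_6.
  x=6: (0.377/0.377) × 0.9 = 0.9000
  x=7: (0.273/0.377) × 0.8 = 0.5793
  x=8: (0.204/0.377) × 0.3 = 0.1623
Sum = 0.9000 + 0.5793 + 0.1623 = 1.6416

1.64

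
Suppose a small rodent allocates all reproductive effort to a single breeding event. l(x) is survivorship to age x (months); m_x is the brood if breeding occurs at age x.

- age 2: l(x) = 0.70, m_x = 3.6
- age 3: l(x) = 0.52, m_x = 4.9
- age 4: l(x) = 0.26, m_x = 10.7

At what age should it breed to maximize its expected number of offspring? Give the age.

Expected offspring if breeding at age x = l(x) × m_x:
  age 2: 0.70 × 3.6 = 2.520
  age 3: 0.52 × 4.9 = 2.548
  age 4: 0.26 × 10.7 = 2.782
Maximum at age 4 (2.782).

4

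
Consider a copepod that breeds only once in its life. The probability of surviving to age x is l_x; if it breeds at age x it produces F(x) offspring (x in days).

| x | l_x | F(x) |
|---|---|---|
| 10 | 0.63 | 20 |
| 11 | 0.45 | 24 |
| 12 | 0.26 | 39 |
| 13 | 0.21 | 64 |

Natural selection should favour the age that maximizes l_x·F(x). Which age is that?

Expected offspring if breeding at age x = l_x × F(x):
  age 10: 0.63 × 20 = 12.600
  age 11: 0.45 × 24 = 10.800
  age 12: 0.26 × 39 = 10.140
  age 13: 0.21 × 64 = 13.440
Maximum at age 13 (13.440).

13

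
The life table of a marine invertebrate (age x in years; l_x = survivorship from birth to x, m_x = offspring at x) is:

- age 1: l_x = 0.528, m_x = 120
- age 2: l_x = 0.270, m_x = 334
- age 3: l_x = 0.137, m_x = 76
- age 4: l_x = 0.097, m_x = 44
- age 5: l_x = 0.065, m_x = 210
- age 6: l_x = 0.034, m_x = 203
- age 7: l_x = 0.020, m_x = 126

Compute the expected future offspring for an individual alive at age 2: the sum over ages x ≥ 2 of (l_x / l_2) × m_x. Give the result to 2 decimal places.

473.82

l_2 = 0.270. Conditional survival from age 2 to x is l_x / l_2.
  x=2: (0.270/0.270) × 334 = 334.0000
  x=3: (0.137/0.270) × 76 = 38.5630
  x=4: (0.097/0.270) × 44 = 15.8074
  x=5: (0.065/0.270) × 210 = 50.5556
  x=6: (0.034/0.270) × 203 = 25.5630
  x=7: (0.020/0.270) × 126 = 9.3333
Sum = 334.0000 + 38.5630 + 15.8074 + 50.5556 + 25.5630 + 9.3333 = 473.8222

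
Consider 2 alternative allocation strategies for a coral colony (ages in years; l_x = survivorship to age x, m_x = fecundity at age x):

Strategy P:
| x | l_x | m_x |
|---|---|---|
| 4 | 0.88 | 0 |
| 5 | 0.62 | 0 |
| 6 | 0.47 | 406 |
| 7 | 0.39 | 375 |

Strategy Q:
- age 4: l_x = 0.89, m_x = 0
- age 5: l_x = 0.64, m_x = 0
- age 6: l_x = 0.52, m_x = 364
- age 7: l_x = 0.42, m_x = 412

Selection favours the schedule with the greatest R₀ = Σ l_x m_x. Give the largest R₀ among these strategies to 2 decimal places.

362.32

Strategy P: R₀ = 0.88×0 + 0.62×0 + 0.47×406 + 0.39×375 = 337.0700
Strategy Q: R₀ = 0.89×0 + 0.64×0 + 0.52×364 + 0.42×412 = 362.3200
Highest R₀: strategy Q with 362.3200.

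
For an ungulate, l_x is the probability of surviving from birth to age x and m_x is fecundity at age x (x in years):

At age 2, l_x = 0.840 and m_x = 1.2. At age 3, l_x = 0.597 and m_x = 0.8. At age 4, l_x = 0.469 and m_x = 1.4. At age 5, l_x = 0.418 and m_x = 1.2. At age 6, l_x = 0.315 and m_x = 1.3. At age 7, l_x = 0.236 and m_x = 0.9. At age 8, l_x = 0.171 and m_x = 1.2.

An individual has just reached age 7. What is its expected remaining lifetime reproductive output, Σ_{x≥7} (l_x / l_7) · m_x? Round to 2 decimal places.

l_7 = 0.236. Conditional survival from age 7 to x is l_x / l_7.
  x=7: (0.236/0.236) × 0.9 = 0.9000
  x=8: (0.171/0.236) × 1.2 = 0.8695
Sum = 0.9000 + 0.8695 = 1.7695

1.77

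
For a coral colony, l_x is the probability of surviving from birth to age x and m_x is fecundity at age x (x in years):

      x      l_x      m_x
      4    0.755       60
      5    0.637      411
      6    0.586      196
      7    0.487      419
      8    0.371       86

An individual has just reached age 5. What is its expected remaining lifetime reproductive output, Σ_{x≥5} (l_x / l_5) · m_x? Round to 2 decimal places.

961.73

l_5 = 0.637. Conditional survival from age 5 to x is l_x / l_5.
  x=5: (0.637/0.637) × 411 = 411.0000
  x=6: (0.586/0.637) × 196 = 180.3077
  x=7: (0.487/0.637) × 419 = 320.3344
  x=8: (0.371/0.637) × 86 = 50.0879
Sum = 411.0000 + 180.3077 + 320.3344 + 50.0879 = 961.7300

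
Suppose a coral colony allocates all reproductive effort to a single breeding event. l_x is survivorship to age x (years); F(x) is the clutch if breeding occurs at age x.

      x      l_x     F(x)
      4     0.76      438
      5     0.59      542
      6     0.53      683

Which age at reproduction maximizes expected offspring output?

Expected offspring if breeding at age x = l_x × F(x):
  age 4: 0.76 × 438 = 332.880
  age 5: 0.59 × 542 = 319.780
  age 6: 0.53 × 683 = 361.990
Maximum at age 6 (361.990).

6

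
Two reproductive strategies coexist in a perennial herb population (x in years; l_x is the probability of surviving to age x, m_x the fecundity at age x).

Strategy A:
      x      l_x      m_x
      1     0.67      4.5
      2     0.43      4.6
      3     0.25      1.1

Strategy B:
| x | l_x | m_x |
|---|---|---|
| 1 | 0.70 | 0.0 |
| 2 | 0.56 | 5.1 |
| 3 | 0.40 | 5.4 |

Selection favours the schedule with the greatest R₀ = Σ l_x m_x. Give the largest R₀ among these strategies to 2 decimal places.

5.27

Strategy A: R₀ = 0.67×4.5 + 0.43×4.6 + 0.25×1.1 = 5.2680
Strategy B: R₀ = 0.70×0.0 + 0.56×5.1 + 0.40×5.4 = 5.0160
Highest R₀: strategy A with 5.2680.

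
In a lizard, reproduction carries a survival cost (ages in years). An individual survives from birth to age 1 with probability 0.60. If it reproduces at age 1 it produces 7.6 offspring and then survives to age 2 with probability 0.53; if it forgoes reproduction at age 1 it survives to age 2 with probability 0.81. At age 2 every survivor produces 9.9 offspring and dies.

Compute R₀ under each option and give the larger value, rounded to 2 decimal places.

7.71

breed at age 1: R₀ = 0.60 × (7.6 + 0.53 × 9.9) = 0.60 × 12.8470 = 7.7082
delay to age 2: R₀ = 0.60 × (0.81 × 9.9) = 0.60 × 8.0190 = 4.8114
Higher: breed at age 1 (7.7082).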